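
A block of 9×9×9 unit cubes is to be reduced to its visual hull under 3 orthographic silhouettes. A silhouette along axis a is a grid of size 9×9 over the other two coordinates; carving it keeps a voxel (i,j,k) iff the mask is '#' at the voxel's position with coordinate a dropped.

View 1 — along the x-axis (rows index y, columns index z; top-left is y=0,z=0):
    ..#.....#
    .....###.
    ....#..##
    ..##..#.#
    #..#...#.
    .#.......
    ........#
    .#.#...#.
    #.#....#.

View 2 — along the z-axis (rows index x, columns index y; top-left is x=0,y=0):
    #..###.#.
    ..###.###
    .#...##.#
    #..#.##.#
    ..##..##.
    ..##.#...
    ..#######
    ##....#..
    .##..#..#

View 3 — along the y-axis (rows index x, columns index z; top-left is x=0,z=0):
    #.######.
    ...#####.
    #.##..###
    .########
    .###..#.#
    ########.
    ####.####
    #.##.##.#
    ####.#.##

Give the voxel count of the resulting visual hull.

start: 9×9×9 = 729 voxels
step 1: project along x, AND mask (23/81) → |grid| = 207
step 2: project along z, AND mask (41/81) → |grid| = 102
step 3: project along y, AND mask (60/81) → |grid| = 78

|visual hull| = 78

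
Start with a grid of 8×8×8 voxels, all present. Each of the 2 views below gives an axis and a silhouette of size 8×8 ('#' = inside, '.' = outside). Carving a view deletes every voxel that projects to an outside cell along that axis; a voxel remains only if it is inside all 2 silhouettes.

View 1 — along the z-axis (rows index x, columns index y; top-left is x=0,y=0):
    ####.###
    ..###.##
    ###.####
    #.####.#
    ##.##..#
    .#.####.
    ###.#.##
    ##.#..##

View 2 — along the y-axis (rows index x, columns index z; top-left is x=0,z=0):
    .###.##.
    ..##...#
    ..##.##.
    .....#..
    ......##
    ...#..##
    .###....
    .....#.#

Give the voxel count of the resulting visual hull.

initial block: 8^3 = 512
step 1: project along z, AND mask (46/64) → |grid| = 368
step 2: project along y, AND mask (23/64) → |grid| = 137

remaining voxels: 137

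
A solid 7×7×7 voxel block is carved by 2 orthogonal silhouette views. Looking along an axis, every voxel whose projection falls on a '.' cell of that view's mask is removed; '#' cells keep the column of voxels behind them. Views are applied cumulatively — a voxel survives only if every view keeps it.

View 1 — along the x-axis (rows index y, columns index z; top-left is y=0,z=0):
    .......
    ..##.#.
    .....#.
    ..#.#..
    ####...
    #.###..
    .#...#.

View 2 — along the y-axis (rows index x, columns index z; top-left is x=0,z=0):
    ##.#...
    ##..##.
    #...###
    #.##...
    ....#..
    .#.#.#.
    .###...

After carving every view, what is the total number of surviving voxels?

voxel count = 51

full grid |V| = 343
step 1: project along x, AND mask (16/49) → |grid| = 112
step 2: project along y, AND mask (21/49) → |grid| = 51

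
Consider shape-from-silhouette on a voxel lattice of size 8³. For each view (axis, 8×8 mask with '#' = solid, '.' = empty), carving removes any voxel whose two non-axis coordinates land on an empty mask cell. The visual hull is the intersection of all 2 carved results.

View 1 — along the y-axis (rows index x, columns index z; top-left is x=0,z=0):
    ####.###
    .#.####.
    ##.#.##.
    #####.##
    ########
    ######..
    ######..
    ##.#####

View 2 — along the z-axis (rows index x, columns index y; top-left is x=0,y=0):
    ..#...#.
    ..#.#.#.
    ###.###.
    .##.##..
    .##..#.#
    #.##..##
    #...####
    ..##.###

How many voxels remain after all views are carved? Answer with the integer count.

initial block: 8^3 = 512
carve view 1 (along y, XZ-mask fill 51/64): 408 voxels remain
carve view 2 (along z, XY-mask fill 34/64): 214 voxels remain

|visual hull| = 214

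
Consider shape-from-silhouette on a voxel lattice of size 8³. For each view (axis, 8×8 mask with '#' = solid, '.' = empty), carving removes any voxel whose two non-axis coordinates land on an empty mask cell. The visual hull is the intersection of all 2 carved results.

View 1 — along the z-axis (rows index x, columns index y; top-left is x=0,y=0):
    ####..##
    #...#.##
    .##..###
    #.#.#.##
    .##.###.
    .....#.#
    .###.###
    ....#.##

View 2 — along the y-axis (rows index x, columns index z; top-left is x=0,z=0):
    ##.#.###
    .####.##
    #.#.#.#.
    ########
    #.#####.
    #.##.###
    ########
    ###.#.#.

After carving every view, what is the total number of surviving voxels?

initial block: 8^3 = 512
step 1: project along z, AND mask (36/64) → |grid| = 288
step 2: project along y, AND mask (49/64) → |grid| = 225

voxel count = 225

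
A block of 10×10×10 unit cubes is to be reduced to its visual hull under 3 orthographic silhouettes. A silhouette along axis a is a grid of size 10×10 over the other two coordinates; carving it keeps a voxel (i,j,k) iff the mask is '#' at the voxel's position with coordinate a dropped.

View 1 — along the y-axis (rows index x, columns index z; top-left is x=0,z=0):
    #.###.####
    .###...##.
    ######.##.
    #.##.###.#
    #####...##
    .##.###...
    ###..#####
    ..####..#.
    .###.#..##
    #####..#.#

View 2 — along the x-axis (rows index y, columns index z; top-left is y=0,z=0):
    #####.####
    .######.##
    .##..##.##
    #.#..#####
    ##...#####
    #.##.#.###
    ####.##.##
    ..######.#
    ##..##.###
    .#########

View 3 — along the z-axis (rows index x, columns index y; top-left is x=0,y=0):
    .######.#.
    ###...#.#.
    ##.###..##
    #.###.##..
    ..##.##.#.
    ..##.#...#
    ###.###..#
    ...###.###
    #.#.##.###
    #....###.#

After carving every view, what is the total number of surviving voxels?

before carving: 1000 voxels (10×10×10)
carve view 1 (along y, XZ-mask fill 66/100): 660 voxels remain
carve view 2 (along x, YZ-mask fill 75/100): 494 voxels remain
carve view 3 (along z, XY-mask fill 59/100): 298 voxels remain

|visual hull| = 298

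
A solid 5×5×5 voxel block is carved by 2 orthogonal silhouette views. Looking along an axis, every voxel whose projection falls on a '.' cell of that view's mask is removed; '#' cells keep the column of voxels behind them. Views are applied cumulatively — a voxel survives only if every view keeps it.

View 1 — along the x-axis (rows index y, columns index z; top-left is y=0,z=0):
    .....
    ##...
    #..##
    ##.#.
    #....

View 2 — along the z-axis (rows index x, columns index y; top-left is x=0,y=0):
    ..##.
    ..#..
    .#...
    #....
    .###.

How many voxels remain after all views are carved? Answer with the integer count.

start: 5×5×5 = 125 voxels
  1. axis=0 (YZ plane), |mask|=9  ⇒  voxels=45
  2. axis=2 (XY plane), |mask|=8  ⇒  voxels=19

19 voxels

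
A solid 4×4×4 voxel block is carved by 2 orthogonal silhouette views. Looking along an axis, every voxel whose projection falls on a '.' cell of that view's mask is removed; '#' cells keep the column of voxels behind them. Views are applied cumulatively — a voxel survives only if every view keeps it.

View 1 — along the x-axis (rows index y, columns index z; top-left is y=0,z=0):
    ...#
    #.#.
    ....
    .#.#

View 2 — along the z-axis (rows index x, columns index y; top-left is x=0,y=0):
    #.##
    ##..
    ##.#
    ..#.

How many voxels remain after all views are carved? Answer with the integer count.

remaining voxels: 11

start: 4×4×4 = 64 voxels
[1] x-view keeps 5 columns → grid now 20
[2] z-view keeps 9 columns → grid now 11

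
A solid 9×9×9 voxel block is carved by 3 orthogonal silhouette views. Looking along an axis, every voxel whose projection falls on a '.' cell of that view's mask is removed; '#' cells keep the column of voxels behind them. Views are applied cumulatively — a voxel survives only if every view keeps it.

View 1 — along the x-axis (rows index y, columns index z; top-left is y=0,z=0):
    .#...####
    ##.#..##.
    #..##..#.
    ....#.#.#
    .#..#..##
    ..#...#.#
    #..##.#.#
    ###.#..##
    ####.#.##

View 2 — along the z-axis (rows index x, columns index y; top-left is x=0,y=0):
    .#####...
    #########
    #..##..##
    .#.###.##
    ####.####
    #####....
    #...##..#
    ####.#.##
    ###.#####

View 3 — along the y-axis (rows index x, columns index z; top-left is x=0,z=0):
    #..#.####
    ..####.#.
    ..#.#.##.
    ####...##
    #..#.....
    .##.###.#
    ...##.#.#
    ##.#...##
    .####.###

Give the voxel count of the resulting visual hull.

remaining voxels: 148

start: 9×9×9 = 729 voxels
V1 x: intersect with YZ mask (42 set) -- 378 left
V2 z: intersect with XY mask (57 set) -- 264 left
V3 y: intersect with XZ mask (45 set) -- 148 left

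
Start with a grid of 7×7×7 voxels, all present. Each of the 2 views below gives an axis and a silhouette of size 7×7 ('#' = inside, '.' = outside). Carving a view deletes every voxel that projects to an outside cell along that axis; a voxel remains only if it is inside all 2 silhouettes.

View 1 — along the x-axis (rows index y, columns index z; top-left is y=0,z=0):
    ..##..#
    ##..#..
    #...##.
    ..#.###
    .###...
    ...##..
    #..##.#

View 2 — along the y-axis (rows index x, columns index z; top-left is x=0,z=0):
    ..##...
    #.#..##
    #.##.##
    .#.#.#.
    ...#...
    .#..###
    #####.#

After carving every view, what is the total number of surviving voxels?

77 voxels

before carving: 343 voxels (7×7×7)
V1 x: intersect with YZ mask (22 set) -- 154 left
V2 y: intersect with XZ mask (25 set) -- 77 left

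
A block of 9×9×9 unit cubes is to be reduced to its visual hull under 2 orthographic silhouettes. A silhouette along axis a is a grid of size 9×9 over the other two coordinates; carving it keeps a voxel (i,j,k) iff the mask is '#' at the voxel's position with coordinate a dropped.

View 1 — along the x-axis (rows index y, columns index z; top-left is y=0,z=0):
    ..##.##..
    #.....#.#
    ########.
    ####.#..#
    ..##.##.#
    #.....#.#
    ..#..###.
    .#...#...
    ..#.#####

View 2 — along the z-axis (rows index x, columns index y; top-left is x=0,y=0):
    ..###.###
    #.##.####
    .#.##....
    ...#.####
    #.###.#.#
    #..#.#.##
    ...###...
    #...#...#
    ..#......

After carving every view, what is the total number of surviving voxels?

full grid |V| = 729
  1. axis=0 (YZ plane), |mask|=41  ⇒  voxels=369
  2. axis=2 (XY plane), |mask|=39  ⇒  voxels=190

190 voxels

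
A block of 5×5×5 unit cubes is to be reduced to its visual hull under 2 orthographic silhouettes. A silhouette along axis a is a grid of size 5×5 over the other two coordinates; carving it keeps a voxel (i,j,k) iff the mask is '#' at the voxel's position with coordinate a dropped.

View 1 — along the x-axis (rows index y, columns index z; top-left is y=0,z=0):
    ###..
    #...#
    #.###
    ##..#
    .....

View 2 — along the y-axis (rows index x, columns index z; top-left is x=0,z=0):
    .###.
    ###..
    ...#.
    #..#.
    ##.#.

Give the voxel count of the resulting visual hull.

before carving: 125 voxels (5×5×5)
after view 1 [x-axis, 12 of 25 cells solid] → remaining = 60
after view 2 [y-axis, 12 of 25 cells solid] → remaining = 26

voxel count = 26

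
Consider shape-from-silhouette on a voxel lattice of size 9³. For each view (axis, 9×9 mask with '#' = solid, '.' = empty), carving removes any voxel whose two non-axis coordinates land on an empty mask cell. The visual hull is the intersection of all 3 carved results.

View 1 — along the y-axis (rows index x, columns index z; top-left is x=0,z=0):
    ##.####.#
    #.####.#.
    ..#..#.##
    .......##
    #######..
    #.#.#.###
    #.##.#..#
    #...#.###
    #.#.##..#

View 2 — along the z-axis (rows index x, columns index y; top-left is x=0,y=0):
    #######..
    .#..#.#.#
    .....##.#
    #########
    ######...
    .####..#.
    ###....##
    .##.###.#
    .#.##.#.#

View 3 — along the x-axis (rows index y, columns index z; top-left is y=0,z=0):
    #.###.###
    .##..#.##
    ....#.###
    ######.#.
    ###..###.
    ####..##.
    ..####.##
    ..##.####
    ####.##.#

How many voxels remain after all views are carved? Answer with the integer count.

initial block: 9^3 = 729
[1] y-view keeps 47 columns → grid now 423
[2] z-view keeps 50 columns → grid now 255
[3] x-view keeps 54 columns → grid now 165

|visual hull| = 165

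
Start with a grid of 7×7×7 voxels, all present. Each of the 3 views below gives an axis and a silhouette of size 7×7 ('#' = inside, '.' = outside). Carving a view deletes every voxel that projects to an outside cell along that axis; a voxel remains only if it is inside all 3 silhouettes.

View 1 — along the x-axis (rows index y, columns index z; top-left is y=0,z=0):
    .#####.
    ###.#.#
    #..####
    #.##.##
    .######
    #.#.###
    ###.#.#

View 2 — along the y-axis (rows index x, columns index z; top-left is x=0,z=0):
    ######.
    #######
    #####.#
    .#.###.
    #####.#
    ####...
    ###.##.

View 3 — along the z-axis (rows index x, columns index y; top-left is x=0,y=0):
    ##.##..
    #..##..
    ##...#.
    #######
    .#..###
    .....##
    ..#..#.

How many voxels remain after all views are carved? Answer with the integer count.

remaining voxels: 97

initial block: 7^3 = 343
  1. axis=0 (YZ plane), |mask|=36  ⇒  voxels=252
  2. axis=1 (XZ plane), |mask|=38  ⇒  voxels=192
  3. axis=2 (XY plane), |mask|=25  ⇒  voxels=97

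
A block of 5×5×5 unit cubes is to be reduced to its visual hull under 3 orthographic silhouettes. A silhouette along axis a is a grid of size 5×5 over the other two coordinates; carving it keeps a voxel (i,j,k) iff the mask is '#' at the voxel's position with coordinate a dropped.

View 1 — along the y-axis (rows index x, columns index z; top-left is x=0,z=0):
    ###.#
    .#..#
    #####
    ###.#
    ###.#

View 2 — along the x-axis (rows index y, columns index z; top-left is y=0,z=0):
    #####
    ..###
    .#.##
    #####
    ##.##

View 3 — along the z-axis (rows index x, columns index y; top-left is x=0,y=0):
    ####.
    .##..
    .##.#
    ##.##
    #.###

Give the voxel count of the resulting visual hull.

51 voxels

before carving: 125 voxels (5×5×5)
[1] y-view keeps 19 columns → grid now 95
[2] x-view keeps 20 columns → grid now 74
[3] z-view keeps 17 columns → grid now 51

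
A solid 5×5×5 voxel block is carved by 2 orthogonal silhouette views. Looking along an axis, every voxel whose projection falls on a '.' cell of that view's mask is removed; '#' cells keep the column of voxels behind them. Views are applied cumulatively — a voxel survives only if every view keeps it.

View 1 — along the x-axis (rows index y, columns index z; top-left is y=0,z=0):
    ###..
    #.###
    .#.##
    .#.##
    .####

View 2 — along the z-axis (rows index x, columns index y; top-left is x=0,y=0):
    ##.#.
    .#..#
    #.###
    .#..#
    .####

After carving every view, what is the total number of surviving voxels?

|visual hull| = 53

full grid |V| = 125
[1] x-view keeps 17 columns → grid now 85
[2] z-view keeps 15 columns → grid now 53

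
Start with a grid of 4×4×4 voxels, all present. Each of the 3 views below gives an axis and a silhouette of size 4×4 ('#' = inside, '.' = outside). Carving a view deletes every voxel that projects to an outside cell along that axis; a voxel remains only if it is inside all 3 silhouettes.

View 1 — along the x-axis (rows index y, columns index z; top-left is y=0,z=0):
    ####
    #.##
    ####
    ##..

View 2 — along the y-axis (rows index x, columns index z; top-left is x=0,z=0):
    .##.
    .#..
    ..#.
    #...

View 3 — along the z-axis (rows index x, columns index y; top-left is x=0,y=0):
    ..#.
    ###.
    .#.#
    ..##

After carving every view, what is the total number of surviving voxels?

before carving: 64 voxels (4×4×4)
[1] x-view keeps 13 columns → grid now 52
[2] y-view keeps 5 columns → grid now 16
[3] z-view keeps 8 columns → grid now 7

7 voxels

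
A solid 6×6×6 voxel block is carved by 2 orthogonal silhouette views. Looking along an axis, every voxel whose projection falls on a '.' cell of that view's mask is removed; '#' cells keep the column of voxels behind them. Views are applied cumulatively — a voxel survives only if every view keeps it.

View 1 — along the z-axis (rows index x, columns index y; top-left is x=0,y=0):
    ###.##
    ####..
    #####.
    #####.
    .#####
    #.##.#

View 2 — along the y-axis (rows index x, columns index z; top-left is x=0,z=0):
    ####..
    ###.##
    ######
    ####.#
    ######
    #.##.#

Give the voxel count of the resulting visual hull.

voxel count = 141

start: 6×6×6 = 216 voxels
  1. axis=2 (XY plane), |mask|=28  ⇒  voxels=168
  2. axis=1 (XZ plane), |mask|=30  ⇒  voxels=141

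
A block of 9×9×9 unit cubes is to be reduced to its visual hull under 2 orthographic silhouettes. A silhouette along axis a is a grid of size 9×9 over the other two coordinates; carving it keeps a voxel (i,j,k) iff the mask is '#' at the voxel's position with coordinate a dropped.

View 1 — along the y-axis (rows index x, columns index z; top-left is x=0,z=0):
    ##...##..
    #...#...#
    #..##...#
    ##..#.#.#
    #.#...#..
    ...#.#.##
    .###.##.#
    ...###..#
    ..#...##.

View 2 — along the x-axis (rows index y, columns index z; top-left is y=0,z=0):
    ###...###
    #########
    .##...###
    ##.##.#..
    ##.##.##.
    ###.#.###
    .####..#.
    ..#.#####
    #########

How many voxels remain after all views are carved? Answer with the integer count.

full grid |V| = 729
after view 1 [y-axis, 36 of 81 cells solid] → remaining = 324
after view 2 [x-axis, 58 of 81 cells solid] → remaining = 227

remaining voxels: 227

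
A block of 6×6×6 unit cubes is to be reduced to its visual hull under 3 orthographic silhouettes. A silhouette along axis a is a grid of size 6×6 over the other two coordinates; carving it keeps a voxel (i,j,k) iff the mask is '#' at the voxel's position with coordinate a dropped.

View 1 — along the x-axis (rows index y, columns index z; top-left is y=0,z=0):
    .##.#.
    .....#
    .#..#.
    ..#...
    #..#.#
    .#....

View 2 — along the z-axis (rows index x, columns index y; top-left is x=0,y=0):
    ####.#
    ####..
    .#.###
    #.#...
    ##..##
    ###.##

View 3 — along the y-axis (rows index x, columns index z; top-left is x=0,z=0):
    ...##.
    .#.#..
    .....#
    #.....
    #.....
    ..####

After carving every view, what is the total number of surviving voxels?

voxel count = 13

before carving: 216 voxels (6×6×6)
carve view 1 (along x, YZ-mask fill 11/36): 66 voxels remain
carve view 2 (along z, XY-mask fill 24/36): 44 voxels remain
carve view 3 (along y, XZ-mask fill 11/36): 13 voxels remain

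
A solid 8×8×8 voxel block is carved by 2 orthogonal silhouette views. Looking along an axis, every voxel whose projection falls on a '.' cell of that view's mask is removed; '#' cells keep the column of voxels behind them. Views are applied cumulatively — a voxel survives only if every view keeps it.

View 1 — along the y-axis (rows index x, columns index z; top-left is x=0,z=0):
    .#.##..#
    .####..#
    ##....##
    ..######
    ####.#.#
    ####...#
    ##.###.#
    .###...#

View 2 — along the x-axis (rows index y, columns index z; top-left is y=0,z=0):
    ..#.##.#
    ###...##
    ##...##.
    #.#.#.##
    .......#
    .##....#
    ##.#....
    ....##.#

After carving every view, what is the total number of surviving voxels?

initial block: 8^3 = 512
after view 1 [y-axis, 40 of 64 cells solid] → remaining = 320
after view 2 [x-axis, 28 of 64 cells solid] → remaining = 146

146 voxels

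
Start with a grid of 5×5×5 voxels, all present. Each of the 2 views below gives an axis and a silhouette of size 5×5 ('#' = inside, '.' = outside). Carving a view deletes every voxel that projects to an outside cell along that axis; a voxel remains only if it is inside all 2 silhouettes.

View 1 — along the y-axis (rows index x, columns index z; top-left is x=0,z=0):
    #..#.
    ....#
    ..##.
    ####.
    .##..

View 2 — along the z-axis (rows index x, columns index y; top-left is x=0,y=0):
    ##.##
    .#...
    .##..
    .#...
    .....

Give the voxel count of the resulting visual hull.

initial block: 5^3 = 125
after view 1 [y-axis, 11 of 25 cells solid] → remaining = 55
after view 2 [z-axis, 8 of 25 cells solid] → remaining = 17

remaining voxels: 17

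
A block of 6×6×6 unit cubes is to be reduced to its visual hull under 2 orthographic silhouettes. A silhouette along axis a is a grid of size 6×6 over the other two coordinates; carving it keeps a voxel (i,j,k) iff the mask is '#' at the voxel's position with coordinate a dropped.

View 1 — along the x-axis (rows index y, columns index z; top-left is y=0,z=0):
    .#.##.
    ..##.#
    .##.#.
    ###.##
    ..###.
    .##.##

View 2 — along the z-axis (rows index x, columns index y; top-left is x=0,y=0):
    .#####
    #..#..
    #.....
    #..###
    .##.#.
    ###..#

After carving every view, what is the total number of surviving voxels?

initial block: 6^3 = 216
[1] x-view keeps 21 columns → grid now 126
[2] z-view keeps 19 columns → grid now 66

66 voxels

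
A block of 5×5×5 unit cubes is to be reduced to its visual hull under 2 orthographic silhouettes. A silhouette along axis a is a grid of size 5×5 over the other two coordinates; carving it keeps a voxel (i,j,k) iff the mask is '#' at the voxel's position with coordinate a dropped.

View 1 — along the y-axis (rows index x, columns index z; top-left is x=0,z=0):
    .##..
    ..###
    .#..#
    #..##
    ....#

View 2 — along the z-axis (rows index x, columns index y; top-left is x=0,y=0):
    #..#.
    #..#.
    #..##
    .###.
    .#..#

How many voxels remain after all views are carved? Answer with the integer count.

|visual hull| = 27

full grid |V| = 125
V1 y: intersect with XZ mask (11 set) -- 55 left
V2 z: intersect with XY mask (12 set) -- 27 left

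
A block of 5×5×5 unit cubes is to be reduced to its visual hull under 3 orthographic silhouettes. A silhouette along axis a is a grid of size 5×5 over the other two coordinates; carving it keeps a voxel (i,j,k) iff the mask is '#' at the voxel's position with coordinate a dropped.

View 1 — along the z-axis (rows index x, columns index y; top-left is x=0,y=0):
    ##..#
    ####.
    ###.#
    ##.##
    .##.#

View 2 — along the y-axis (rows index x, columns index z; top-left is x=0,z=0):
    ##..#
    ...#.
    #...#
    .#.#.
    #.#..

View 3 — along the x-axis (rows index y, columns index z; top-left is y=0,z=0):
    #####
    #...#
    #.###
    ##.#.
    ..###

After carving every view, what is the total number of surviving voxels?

|visual hull| = 25

start: 5×5×5 = 125 voxels
[1] z-view keeps 18 columns → grid now 90
[2] y-view keeps 10 columns → grid now 35
[3] x-view keeps 17 columns → grid now 25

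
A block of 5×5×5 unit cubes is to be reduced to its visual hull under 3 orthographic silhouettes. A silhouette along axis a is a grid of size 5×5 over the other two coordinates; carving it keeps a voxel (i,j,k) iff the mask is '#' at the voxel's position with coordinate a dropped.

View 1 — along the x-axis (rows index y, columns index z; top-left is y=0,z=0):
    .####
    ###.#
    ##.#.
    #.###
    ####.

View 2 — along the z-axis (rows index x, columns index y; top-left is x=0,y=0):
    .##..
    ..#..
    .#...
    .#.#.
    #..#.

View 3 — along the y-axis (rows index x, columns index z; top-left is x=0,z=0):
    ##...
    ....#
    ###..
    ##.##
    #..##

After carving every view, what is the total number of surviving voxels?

|visual hull| = 18

before carving: 125 voxels (5×5×5)
[1] x-view keeps 19 columns → grid now 95
[2] z-view keeps 8 columns → grid now 30
[3] y-view keeps 13 columns → grid now 18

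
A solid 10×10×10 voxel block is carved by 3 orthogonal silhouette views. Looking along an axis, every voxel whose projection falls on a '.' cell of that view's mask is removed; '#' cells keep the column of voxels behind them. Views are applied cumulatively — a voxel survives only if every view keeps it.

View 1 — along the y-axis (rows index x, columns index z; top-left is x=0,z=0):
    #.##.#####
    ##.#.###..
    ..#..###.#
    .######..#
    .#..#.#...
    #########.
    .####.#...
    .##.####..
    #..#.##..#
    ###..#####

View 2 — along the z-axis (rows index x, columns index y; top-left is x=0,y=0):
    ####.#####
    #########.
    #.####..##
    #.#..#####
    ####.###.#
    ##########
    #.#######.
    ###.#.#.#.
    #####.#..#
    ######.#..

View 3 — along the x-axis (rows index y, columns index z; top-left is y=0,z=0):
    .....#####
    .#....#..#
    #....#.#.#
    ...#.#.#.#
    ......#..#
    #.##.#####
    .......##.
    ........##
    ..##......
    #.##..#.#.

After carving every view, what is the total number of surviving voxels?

remaining voxels: 184

start: 10×10×10 = 1000 voxels
V1 y: intersect with XZ mask (62 set) -- 620 left
V2 z: intersect with XY mask (78 set) -- 491 left
V3 x: intersect with YZ mask (37 set) -- 184 left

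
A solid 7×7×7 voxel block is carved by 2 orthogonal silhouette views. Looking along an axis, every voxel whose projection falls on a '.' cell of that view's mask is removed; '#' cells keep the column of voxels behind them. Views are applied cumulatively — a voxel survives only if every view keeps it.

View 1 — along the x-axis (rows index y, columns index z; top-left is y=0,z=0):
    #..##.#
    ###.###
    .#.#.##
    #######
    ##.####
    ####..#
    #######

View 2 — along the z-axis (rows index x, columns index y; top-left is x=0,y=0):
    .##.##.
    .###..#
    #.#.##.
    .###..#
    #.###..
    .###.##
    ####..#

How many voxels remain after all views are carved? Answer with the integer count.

initial block: 7^3 = 343
[1] x-view keeps 39 columns → grid now 273
[2] z-view keeps 30 columns → grid now 166

|visual hull| = 166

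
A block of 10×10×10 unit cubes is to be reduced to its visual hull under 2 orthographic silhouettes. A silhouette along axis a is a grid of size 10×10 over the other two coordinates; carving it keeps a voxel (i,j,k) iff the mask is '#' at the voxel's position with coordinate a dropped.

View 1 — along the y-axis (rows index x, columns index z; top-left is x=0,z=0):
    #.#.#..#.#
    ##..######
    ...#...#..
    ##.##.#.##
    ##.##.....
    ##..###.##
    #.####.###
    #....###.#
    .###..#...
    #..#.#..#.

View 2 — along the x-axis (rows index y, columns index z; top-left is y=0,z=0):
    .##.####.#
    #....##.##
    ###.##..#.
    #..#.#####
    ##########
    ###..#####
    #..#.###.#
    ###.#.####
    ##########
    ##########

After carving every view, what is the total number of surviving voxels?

before carving: 1000 voxels (10×10×10)
[1] y-view keeps 54 columns → grid now 540
[2] x-view keeps 77 columns → grid now 418

remaining voxels: 418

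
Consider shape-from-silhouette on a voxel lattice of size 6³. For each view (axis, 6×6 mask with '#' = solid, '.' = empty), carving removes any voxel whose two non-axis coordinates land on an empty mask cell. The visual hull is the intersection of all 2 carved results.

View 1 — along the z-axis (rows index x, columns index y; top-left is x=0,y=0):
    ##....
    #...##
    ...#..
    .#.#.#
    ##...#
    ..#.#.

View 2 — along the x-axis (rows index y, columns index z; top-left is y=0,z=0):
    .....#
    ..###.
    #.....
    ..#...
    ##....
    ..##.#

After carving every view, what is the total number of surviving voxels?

voxel count = 28

initial block: 6^3 = 216
V1 z: intersect with XY mask (14 set) -- 84 left
V2 x: intersect with YZ mask (11 set) -- 28 left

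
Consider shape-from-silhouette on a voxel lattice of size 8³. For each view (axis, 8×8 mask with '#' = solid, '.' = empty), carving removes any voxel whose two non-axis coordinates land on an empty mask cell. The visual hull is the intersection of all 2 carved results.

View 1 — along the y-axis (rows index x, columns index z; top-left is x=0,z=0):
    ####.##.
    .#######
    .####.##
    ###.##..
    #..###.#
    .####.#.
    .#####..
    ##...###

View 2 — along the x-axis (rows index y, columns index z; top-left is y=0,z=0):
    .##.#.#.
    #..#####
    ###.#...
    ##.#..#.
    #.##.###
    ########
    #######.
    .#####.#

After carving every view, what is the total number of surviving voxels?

initial block: 8^3 = 512
after view 1 [y-axis, 44 of 64 cells solid] → remaining = 352
after view 2 [x-axis, 45 of 64 cells solid] → remaining = 250

voxel count = 250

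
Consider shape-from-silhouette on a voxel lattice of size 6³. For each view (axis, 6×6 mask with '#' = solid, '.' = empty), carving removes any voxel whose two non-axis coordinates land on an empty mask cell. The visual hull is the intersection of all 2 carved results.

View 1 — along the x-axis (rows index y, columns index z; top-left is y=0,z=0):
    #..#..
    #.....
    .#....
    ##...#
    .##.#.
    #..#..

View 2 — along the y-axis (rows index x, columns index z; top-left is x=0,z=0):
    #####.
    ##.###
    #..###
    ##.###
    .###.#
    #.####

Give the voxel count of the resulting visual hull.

remaining voxels: 57

before carving: 216 voxels (6×6×6)
carve view 1 (along x, YZ-mask fill 12/36): 72 voxels remain
carve view 2 (along y, XZ-mask fill 28/36): 57 voxels remain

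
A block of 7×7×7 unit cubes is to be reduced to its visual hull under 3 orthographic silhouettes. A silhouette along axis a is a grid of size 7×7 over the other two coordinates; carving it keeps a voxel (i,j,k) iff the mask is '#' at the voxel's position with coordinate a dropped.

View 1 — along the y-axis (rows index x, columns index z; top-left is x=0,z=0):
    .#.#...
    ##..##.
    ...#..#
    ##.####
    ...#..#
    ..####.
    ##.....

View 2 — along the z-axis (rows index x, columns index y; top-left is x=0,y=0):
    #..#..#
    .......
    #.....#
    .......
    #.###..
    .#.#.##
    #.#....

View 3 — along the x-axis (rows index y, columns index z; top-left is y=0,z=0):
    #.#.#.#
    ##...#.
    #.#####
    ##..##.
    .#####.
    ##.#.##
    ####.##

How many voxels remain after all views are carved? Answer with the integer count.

start: 7×7×7 = 343 voxels
[1] y-view keeps 22 columns → grid now 154
[2] z-view keeps 15 columns → grid now 38
[3] x-view keeps 33 columns → grid now 20

|visual hull| = 20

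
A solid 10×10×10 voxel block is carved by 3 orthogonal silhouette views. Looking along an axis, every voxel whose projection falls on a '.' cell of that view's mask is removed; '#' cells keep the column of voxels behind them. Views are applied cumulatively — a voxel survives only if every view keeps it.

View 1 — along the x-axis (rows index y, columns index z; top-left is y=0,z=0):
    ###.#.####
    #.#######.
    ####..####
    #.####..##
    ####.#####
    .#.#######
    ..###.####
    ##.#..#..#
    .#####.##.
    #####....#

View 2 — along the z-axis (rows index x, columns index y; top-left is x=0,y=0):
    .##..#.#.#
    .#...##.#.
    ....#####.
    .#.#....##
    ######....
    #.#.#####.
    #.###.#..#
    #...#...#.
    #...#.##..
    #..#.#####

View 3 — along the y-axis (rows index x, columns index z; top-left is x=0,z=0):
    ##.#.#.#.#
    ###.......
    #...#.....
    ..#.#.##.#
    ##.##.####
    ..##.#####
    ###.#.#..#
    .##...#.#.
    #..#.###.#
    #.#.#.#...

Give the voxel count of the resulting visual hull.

full grid |V| = 1000
step 1: project along x, AND mask (73/100) → |grid| = 730
step 2: project along z, AND mask (51/100) → |grid| = 375
step 3: project along y, AND mask (51/100) → |grid| = 200

200 voxels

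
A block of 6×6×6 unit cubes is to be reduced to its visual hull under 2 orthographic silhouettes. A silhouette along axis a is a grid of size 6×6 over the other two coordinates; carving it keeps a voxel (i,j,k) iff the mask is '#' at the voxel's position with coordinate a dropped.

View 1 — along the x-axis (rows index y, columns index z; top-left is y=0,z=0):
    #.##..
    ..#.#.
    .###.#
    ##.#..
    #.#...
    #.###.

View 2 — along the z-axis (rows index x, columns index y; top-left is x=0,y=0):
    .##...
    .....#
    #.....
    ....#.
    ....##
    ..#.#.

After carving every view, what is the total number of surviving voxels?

full grid |V| = 216
carve view 1 (along x, YZ-mask fill 18/36): 108 voxels remain
carve view 2 (along z, XY-mask fill 9/36): 27 voxels remain

|visual hull| = 27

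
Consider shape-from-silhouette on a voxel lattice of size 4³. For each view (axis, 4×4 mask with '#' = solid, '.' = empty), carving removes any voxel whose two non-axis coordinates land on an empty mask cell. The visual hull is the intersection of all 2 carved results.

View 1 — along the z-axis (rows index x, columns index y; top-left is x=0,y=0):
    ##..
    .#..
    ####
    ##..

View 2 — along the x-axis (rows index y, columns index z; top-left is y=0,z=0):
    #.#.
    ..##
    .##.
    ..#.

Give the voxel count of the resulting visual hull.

voxel count = 17

full grid |V| = 64
[1] z-view keeps 9 columns → grid now 36
[2] x-view keeps 7 columns → grid now 17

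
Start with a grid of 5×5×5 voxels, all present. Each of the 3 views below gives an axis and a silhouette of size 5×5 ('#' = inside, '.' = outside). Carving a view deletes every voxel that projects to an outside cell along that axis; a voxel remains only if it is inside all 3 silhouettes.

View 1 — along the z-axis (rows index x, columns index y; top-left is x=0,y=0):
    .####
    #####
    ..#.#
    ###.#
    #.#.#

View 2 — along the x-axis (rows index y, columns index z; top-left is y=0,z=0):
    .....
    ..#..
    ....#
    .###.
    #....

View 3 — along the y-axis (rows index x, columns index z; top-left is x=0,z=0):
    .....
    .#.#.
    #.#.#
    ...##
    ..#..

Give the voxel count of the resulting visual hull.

start: 5×5×5 = 125 voxels
[1] z-view keeps 18 columns → grid now 90
[2] x-view keeps 6 columns → grid now 19
[3] y-view keeps 8 columns → grid now 5

5 voxels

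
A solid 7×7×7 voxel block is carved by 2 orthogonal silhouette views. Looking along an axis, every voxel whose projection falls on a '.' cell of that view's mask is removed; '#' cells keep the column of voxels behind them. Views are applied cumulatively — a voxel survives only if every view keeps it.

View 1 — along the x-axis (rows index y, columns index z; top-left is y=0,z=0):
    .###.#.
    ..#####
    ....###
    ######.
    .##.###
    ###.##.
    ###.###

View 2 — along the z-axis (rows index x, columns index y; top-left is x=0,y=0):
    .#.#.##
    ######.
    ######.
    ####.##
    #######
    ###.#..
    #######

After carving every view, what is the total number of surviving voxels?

192 voxels

initial block: 7^3 = 343
  1. axis=0 (YZ plane), |mask|=34  ⇒  voxels=238
  2. axis=2 (XY plane), |mask|=40  ⇒  voxels=192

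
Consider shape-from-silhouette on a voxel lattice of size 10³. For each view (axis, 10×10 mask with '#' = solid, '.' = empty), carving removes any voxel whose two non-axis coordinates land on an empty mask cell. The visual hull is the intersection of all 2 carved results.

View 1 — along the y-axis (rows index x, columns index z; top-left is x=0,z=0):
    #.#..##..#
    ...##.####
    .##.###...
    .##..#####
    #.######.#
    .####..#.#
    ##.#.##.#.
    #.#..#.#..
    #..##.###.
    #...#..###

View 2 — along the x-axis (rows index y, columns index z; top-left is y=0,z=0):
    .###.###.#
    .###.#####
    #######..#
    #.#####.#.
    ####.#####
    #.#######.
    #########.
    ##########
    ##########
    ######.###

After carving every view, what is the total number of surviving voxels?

full grid |V| = 1000
V1 y: intersect with XZ mask (58 set) -- 580 left
V2 x: intersect with YZ mask (85 set) -- 493 left

voxel count = 493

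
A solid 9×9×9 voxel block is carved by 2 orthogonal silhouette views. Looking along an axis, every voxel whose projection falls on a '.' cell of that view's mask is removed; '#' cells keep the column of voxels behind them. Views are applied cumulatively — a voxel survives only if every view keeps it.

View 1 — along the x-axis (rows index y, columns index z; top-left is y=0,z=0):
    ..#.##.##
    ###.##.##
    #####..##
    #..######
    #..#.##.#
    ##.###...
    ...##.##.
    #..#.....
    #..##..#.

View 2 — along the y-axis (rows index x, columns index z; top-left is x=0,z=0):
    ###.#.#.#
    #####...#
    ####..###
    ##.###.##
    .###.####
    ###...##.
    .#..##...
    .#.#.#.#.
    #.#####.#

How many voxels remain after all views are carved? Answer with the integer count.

start: 9×9×9 = 729 voxels
after view 1 [x-axis, 46 of 81 cells solid] → remaining = 414
after view 2 [y-axis, 52 of 81 cells solid] → remaining = 261

voxel count = 261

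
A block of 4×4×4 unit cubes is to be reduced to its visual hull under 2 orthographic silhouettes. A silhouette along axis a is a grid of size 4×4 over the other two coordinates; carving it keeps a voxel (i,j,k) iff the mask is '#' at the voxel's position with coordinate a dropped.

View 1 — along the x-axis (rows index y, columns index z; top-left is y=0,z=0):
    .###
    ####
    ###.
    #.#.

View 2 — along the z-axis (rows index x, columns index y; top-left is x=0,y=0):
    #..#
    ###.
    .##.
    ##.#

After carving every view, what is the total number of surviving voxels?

full grid |V| = 64
step 1: project along x, AND mask (12/16) → |grid| = 48
step 2: project along z, AND mask (10/16) → |grid| = 31

|visual hull| = 31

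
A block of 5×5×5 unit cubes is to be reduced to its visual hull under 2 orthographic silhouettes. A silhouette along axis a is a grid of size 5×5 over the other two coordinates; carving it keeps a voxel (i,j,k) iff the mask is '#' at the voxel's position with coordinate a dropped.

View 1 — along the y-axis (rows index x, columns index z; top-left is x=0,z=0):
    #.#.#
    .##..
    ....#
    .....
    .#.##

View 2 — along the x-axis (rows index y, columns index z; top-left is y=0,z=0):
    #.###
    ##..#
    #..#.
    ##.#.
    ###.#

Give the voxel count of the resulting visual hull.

initial block: 5^3 = 125
[1] y-view keeps 9 columns → grid now 45
[2] x-view keeps 16 columns → grid now 27

remaining voxels: 27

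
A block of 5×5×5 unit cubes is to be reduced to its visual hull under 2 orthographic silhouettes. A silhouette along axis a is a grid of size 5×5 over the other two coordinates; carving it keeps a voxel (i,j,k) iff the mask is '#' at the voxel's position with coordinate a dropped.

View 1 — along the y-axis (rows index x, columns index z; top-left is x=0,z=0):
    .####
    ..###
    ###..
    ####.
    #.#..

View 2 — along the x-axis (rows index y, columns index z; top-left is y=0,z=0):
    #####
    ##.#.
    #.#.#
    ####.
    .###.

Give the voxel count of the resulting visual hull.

full grid |V| = 125
carve view 1 (along y, XZ-mask fill 16/25): 80 voxels remain
carve view 2 (along x, YZ-mask fill 18/25): 60 voxels remain

voxel count = 60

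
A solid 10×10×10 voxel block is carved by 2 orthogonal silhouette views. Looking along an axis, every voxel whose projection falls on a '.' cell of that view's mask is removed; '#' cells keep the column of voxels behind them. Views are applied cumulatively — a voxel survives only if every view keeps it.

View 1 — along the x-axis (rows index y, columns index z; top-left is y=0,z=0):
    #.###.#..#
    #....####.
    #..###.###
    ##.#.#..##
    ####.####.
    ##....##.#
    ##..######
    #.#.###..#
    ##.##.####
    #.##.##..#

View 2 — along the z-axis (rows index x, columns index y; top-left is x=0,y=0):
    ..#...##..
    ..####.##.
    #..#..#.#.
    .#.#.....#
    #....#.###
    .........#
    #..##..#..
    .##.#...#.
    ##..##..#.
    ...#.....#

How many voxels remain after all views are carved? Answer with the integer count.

remaining voxels: 241

before carving: 1000 voxels (10×10×10)
step 1: project along x, AND mask (65/100) → |grid| = 650
step 2: project along z, AND mask (37/100) → |grid| = 241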